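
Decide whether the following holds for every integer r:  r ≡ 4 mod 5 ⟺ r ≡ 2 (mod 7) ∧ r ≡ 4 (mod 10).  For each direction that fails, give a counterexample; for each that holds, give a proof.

(⇐) If r ≡ 2 (mod 7) and r ≡ 4 (mod 10), then by the Chinese remainder theorem r ≡ 44 (mod 70). Since 44 ≡ 4 (mod 5) and 5 ∣ 70, we get r ≡ 4 (mod 5).

(⇒) This fails: r = 64 gives 64 ≡ 4 (mod 5) but 64 ≡ 1 (mod 7), so the conjunction on the right does not hold.

Not equivalent: only (⇐) holds.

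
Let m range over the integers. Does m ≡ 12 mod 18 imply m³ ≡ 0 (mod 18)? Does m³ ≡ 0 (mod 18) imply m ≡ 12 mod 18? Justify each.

Only the forward implication holds.

(⟹) Suppose m ≡ 12 mod 18. Write m = 18j + 12. Then (18j + 12)³ = 5832j³ + 11664j² + 7776j + 1728 = 18(324j³ + 648j² + 432j + 96) + 0, so m³ ≡ 0 (mod 18).

(⟸) This fails: take m = 0. Then 0³ = 0 ≡ 0 (mod 18), yet 0 ≡ 0 (mod 18), not 12.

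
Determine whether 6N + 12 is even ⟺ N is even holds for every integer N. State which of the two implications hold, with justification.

(⟸) Suppose N is even. Since 6 is even, 6N is even for every N, so 6N + 12 has the same parity as 12, which is even. Hence 6N + 12 is even.

(⟹) This fails: take N = 3. Then 6N + 12 = 30, which is even, yet N = 3 is odd, not even.

Not equivalent: only (⇐) holds.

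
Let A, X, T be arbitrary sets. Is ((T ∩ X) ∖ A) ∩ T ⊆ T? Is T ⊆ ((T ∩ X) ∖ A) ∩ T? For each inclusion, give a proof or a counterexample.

Only the forward inclusion holds.

(⟹) Let x ∈ ((T ∩ X) ∖ A) ∩ T. Then x ∈ X ∩ T and x ∉ A, from which x ∈ T.

(⟸) This inclusion fails. Take A = ∅, X = ∅, T = {1}; then 1 ∈ T but 1 ∉ ((T ∩ X) ∖ A) ∩ T.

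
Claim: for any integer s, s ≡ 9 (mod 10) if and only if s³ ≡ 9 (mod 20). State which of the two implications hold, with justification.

(⇒) This fails: take s = 19. Then 19 ≡ 9 (mod 10), but 19³ = 6859 ≡ 19 (mod 20), not 9.

(⇐) Conversely, the residues r modulo 20 with r³ ≡ 9 (mod 20) are exactly {9}, and each is ≡ 9 (mod 10).

Only the converse holds.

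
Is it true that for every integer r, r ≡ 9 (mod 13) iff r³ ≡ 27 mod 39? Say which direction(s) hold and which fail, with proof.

(⇒) fails and (⇐) fails.

[⇒] This fails: take r = 22. Then 22 ≡ 9 (mod 13), but 22³ = 10648 ≡ 1 (mod 39), not 27.

[⇐] This fails: take r = 3. Then 3³ = 27 ≡ 27 (mod 39), yet 3 ≡ 3 (mod 13), not 9.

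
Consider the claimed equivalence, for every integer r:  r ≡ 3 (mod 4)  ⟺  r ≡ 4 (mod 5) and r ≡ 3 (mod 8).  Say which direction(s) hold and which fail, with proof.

(⟹) This fails: r = 3 gives 3 ≡ 3 (mod 4) but 3 ≡ 3 (mod 5), so the conjunction on the right does not hold.

(⟸) Conversely, if r ≡ 4 (mod 5) and r ≡ 3 (mod 8), then by the Chinese remainder theorem r ≡ 19 (mod 40). Since 19 ≡ 3 (mod 4) and 4 ∣ 40, we get r ≡ 3 (mod 4).

Only the converse holds.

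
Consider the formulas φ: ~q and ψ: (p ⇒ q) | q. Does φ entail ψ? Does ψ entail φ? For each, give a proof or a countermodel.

Both directions fail.

(⟹) This fails. Under q = F, p = T, the left side is true but the right side is false.

(⟸) This fails. Under q = T, p = F, the left side is false but the right side is true.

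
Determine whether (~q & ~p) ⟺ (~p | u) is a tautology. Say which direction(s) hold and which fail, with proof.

Forward direction. Assume the antecedent. If u is true, ~p | u reduces to true regardless of the other variables. If u is false, the antecedent forces (u = F, q = F, p = F), and ~p | u holds there. Either way ~p | u holds.

Converse. This fails. Under u = F, q = T, p = F, the left side is false but the right side is true.

The forward direction holds; the converse fails.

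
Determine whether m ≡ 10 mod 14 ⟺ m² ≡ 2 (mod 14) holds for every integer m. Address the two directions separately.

Only the forward direction holds.

(→) Suppose m ≡ 10 mod 14. Write m = 14j + 10. Then (14j + 10)² = 196j² + 280j + 100 = 14(14j² + 20j + 7) + 2, so m² ≡ 2 (mod 14).

(←) This fails: take m = 4. Then 4² = 16 ≡ 2 (mod 14), yet 4 ≡ 4 (mod 14), not 10.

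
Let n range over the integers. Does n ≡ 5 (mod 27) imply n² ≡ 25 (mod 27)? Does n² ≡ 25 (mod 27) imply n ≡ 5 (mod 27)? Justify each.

The forward direction holds; the converse fails.

[⇒] Suppose n ≡ 5 (mod 27). Write n = 27j + 5. Then (27j + 5)² = 729j² + 270j + 25 = 27(27j² + 10j) + 25, so n² ≡ 25 (mod 27).

[⇐] This fails: take n = 22. Then 22² = 484 ≡ 25 (mod 27), yet 22 ≡ 22 (mod 27), not 5.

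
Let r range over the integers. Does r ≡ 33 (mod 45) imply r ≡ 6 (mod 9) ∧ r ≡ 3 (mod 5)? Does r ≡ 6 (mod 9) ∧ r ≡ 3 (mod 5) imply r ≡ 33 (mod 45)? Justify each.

(⇐) If r ≡ 6 (mod 9) and r ≡ 3 (mod 5), then by the Chinese remainder theorem r ≡ 33 (mod 45). This is exactly r ≡ 33 (mod 45).

(⇒) Suppose r ≡ 33 (mod 45); write r = 45j + 33. Since 9 ∣ 45, reducing mod 9 gives r ≡ 33 ≡ 6 (mod 9); since 5 ∣ 45, reducing mod 5 gives r ≡ 33 ≡ 3 (mod 5).

Both directions hold; the statement is true.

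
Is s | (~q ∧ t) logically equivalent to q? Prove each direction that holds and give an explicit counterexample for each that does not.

Neither implication holds.

Forward direction. This fails. Under t = T, q = F, s = F, the left side is true but the right side is false.

Converse. This fails. Under t = F, q = T, s = F, the left side is false but the right side is true.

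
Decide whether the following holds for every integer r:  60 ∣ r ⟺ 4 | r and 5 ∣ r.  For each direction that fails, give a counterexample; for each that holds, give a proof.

(→) If 60 ∣ r, write r = 60q. Since 60 = 15·4, r = 4·(15q), so 4 ∣ r; and since 60 = 12·5, r = 5·(12q), so 5 ∣ r.

(←) This fails: take r = 20. Both 4 ∣ 20 and 5 ∣ 20, yet 20 is not a multiple of 60 (since 20 = 0·60 + 20), so 60 ∤ 20.

(⇒) holds; (⇐) fails.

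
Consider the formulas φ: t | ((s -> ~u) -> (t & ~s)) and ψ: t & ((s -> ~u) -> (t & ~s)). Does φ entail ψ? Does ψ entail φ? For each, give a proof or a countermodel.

Not equivalent: only (⇐) holds.

[⇒] This fails. Under t = T, u = F, s = T, the left side is true but the right side is false.

[⇐] Assume the antecedent. If t is true, t | ((s -> ~u) -> (t & ~s)) reduces to true regardless of the other variables. If t is false, the antecedent cannot hold. Either way t | ((s -> ~u) -> (t & ~s)) holds.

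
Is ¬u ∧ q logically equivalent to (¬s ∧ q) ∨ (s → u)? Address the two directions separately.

(⟹) This fails. Under u = F, s = T, q = T, the left side is true but the right side is false.

(⟸) This fails. Under u = F, s = F, q = F, the left side is false but the right side is true.

Neither direction holds.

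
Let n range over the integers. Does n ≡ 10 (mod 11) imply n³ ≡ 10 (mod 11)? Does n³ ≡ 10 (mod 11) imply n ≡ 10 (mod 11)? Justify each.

Both implications hold.

Forward direction. Suppose n ≡ 10 (mod 11). Write n = 11j + 10. Then (11j + 10)³ = 1331j³ + 3630j² + 3300j + 1000 = 11(121j³ + 330j² + 300j + 90) + 10, so n³ ≡ 10 (mod 11).

Converse. Suppose n³ ≡ 10 (mod 11). The only residue r in {0, …, 10} with r³ ≡ 10 (mod 11) is r = 10, so n ≡ 10 (mod 11).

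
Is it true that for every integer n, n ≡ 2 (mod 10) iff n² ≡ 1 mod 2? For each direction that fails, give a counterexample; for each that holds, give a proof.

Neither direction holds.

(→) This fails: take n = 2. Then 2 ≡ 2 (mod 10), but 2² = 4 ≡ 0 (mod 2), not 1.

(←) This fails: take n = 1. Then 1² = 1 ≡ 1 (mod 2), yet 1 ≡ 1 (mod 10), not 2.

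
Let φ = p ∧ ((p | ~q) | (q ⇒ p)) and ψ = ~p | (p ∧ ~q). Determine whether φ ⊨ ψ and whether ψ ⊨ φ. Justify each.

(⇒) This fails. Under p = T, q = T, the left side is true but the right side is false.

(⇐) This fails. Under p = F, q = F, the left side is false but the right side is true.

(⇒) fails and (⇐) fails.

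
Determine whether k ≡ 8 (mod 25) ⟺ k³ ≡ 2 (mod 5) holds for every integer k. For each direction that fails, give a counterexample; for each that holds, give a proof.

(→) Suppose k ≡ 8 (mod 25). Then k³ ≡ 8³ = 512 (mod 25), and since 5 ∣ 25, also k³ ≡ 2 (mod 5).

(←) This fails: take k = 3. Then 3³ = 27 ≡ 2 (mod 5), yet 3 ≡ 3 (mod 25), not 8.

(⇒) holds; (⇐) fails.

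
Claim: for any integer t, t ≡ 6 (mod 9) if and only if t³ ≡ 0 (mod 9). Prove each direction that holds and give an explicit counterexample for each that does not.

(⇒) holds; (⇐) fails.

(⇒) Suppose t ≡ 6 (mod 9). Write t = 9j + 6. Then (9j + 6)³ = 729j³ + 1458j² + 972j + 216 = 9(81j³ + 162j² + 108j + 24) + 0, so t³ ≡ 0 (mod 9).

(⇐) This fails: take t = 0. Then 0³ = 0 ≡ 0 (mod 9), yet 0 ≡ 0 (mod 9), not 6.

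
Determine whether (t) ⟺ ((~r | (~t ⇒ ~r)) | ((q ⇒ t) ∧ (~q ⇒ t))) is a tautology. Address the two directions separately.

(⇒) holds; (⇐) fails.

(⟹) Assume the antecedent. If t is true, the consequent reduces to true regardless of the other variables. If t is false, the antecedent cannot hold. Either way the consequent holds.

(⟸) This fails. Under t = F, r = F, q = F, the left side is false but the right side is true.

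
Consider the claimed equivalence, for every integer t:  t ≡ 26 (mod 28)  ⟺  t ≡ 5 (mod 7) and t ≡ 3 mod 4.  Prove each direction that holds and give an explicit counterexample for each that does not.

[⇒] This fails: t = 26 gives 26 ≡ 26 (mod 28) but 26 ≡ 2 (mod 4), so the conjunction on the right does not hold.

[⇐] This fails: t = 19 satisfies both congruences on the right (19 ≡ 5 mod 7 and 19 ≡ 3 mod 4) yet 19 ≡ 19 (mod 28), not 26.

Neither implication holds.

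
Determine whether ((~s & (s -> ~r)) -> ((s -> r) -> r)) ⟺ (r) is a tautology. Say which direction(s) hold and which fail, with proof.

(⇒) This fails. Under s = T, r = F, the left side is true but the right side is false.

(⇐) Assume the antecedent. If s is true, the consequent reduces to true regardless of the other variables. If s is false, the antecedent forces (s = F, r = T), and the consequent holds there. Either way the consequent holds.

Not equivalent: only (⇐) holds.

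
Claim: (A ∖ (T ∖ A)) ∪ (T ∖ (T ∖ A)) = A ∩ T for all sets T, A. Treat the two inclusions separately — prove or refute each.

Forward inclusion. This inclusion fails. Take T = ∅, A = {1}; then 1 ∈ (A ∖ (T ∖ A)) ∪ (T ∖ (T ∖ A)) but 1 ∉ A ∩ T.

Reverse inclusion. Let x ∈ A ∩ T. Then x ∈ T ∩ A, from which x ∈ (A ∖ (T ∖ A)) ∪ (T ∖ (T ∖ A)).

Only the reverse inclusion holds.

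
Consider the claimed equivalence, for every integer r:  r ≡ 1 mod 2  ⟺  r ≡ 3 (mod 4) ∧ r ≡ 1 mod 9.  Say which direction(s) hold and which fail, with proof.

Not equivalent: only (⇐) holds.

(⟸) If r ≡ 3 (mod 4) and r ≡ 1 (mod 9), then by the Chinese remainder theorem r ≡ 19 (mod 36). Since 19 ≡ 1 (mod 2) and 2 ∣ 36, we get r ≡ 1 (mod 2).

(⟹) This fails: r = 1 gives 1 ≡ 1 (mod 2) but 1 ≡ 1 (mod 4), so the conjunction on the right does not hold.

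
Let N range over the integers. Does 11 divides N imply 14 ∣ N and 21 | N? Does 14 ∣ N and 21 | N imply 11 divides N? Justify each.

[⇒] This fails: take N = 11. Certainly 11 ∣ 11, but 14 ∤ 11.

[⇐] This fails: take N = 42. Both 14 ∣ 42 and 21 ∣ 42, yet 42 is not a multiple of 11 (since 42 = 3·11 + 9), so 11 ∤ 42.

Neither implication holds.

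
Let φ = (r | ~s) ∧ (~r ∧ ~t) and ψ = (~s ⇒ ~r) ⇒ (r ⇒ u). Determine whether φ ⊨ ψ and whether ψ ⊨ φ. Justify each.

(←) This fails. Under r = T, u = F, t = F, s = F, the left side is false but the right side is true.

(→) Assume the antecedent. If r is true, the antecedent cannot hold. If r is false, (~s ⇒ ~r) ⇒ (r ⇒ u) reduces to true regardless of the other variables. Either way (~s ⇒ ~r) ⇒ (r ⇒ u) holds.

Only the forward implication holds.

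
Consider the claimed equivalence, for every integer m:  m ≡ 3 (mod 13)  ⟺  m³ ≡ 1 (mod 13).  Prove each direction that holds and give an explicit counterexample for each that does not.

Converse. This fails: take m = 1. Then 1³ = 1 ≡ 1 (mod 13), yet 1 ≡ 1 (mod 13), not 3.

Forward direction. Suppose m ≡ 3 (mod 13). Write m = 13j + 3. Then (13j + 3)³ = 2197j³ + 1521j² + 351j + 27 = 13(169j³ + 117j² + 27j + 2) + 1, so m³ ≡ 1 (mod 13).

Only the forward direction holds.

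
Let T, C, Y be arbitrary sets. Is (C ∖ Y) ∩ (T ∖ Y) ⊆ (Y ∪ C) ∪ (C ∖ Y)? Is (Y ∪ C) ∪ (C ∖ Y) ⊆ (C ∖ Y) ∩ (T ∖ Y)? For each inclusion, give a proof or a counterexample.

(⊆) Let x ∈ (C ∖ Y) ∩ (T ∖ Y). Then x ∈ T ∩ C and x ∉ Y, from which x ∈ (Y ∪ C) ∪ (C ∖ Y).

(⊇) This inclusion fails. Take T = ∅, C = {1}, Y = ∅; then 1 ∈ (Y ∪ C) ∪ (C ∖ Y) but 1 ∉ (C ∖ Y) ∩ (T ∖ Y).

Only the forward inclusion holds.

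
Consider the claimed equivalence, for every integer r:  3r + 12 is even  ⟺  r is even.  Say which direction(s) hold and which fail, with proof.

Both implications hold.

Forward direction. Suppose 3r + 12 is even. Since 3 is odd, 3r and r have the same parity, so 3r + 12 ≡ r + 12 (mod 2). As 12 is even, 3r + 12 is even exactly when r is even. Thus r is even.

Converse. Suppose r is even; write r = 2j. Then 3r + 12 = 3·(2j) + 12 = 2·3j + 12, which is even.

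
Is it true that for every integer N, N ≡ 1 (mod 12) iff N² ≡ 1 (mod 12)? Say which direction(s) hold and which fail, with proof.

Not equivalent: only (⇒) holds.

(→) Suppose N ≡ 1 (mod 12). Write N = 12j + 1. Then (12j + 1)² = 144j² + 24j + 1 = 12(12j² + 2j) + 1, so N² ≡ 1 (mod 12).

(←) This fails: take N = 5. Then 5² = 25 ≡ 1 (mod 12), yet 5 ≡ 5 (mod 12), not 1.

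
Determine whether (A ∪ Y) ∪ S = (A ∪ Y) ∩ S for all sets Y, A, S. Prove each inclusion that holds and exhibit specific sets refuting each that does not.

(⊆) fails; (⊇) holds.

(⊆) This inclusion fails. Take Y = {1}, A = ∅, S = ∅; then 1 ∈ (A ∪ Y) ∪ S but 1 ∉ (A ∪ Y) ∩ S.

(⊇) Let x ∈ (A ∪ Y) ∩ S. Then either x ∈ Y ∩ S and x ∉ A; or x ∈ A ∩ S and x ∉ Y; or x ∈ Y ∩ A ∩ S. In each case x ∈ (A ∪ Y) ∪ S, so (A ∪ Y) ∩ S ⊆ (A ∪ Y) ∪ S.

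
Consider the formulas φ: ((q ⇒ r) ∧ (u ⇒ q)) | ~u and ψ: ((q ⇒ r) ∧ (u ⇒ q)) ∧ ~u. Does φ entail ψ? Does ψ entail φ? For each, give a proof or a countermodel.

Forward direction. This fails. Under q = T, r = F, u = F, the left side is true but the right side is false.

Converse. Assume the antecedent. If q is true, the antecedent forces (q = T, r = T, u = F), and ((q ⇒ r) ∧ (u ⇒ q)) | ~u holds there. If q is false, the antecedent forces (q = F, r = F, u = F) or (q = F, r = T, u = F), and ((q ⇒ r) ∧ (u ⇒ q)) | ~u holds there. Either way ((q ⇒ r) ∧ (u ⇒ q)) | ~u holds.

Only the converse holds.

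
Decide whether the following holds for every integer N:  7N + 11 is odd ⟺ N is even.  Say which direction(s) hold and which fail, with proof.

(⇒) Suppose 7N + 11 is odd. Since 7 is odd, 7N and N have the same parity, so 7N + 11 ≡ N + 11 (mod 2). As 11 is odd, 7N + 11 is odd exactly when N is even. Thus N is even.

(⇐) Conversely, suppose N is even; write N = 2j. Then 7N + 11 = 7·(2j) + 11 = 2·7j + 11, which is odd.

Both directions hold; the statement is true.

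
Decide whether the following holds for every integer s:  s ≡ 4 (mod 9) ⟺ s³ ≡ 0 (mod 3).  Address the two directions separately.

(⟹) This fails: take s = 4. Then 4 ≡ 4 (mod 9), but 4³ = 64 ≡ 1 (mod 3), not 0.

(⟸) This fails: take s = 0. Then 0³ = 0 ≡ 0 (mod 3), yet 0 ≡ 0 (mod 9), not 4.

Both directions fail.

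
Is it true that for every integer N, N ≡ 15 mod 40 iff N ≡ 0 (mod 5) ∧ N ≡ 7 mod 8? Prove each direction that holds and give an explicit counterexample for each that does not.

Both directions hold.

(→) Suppose N ≡ 15 (mod 40); write N = 40j + 15. Since 5 ∣ 40, reducing mod 5 gives N ≡ 15 ≡ 0 (mod 5); since 8 ∣ 40, reducing mod 8 gives N ≡ 15 ≡ 7 (mod 8).

(←) Conversely, if N ≡ 0 (mod 5) and N ≡ 7 (mod 8), then by the Chinese remainder theorem N ≡ 15 (mod 40). This is exactly N ≡ 15 (mod 40).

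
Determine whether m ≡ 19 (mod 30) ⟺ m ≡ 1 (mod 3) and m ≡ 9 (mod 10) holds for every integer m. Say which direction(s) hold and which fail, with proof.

Forward direction. Suppose m ≡ 19 (mod 30); write m = 30j + 19. Since 3 ∣ 30, reducing mod 3 gives m ≡ 19 ≡ 1 (mod 3); since 10 ∣ 30, reducing mod 10 gives m ≡ 19 ≡ 9 (mod 10).

Converse. If m ≡ 1 (mod 3) and m ≡ 9 (mod 10), then by the Chinese remainder theorem m ≡ 19 (mod 30). This is exactly m ≡ 19 (mod 30).

Equivalent; both directions hold.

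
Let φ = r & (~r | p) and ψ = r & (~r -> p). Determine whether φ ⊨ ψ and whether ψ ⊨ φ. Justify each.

The forward direction holds; the converse fails.

[⇒] Assume the antecedent. If r is true, r & (~r -> p) reduces to true regardless of the other variables. If r is false, the antecedent cannot hold. Either way r & (~r -> p) holds.

[⇐] This fails. Under r = T, p = F, the left side is false but the right side is true.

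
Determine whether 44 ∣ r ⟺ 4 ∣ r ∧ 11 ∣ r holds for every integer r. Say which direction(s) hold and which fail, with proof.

(⇒) If 44 ∣ r, write r = 44q. Since 44 = 11·4, r = 4·(11q), so 4 ∣ r; and since 44 = 4·11, r = 11·(4q), so 11 ∣ r.

(⇐) Suppose 4 ∣ r and 11 ∣ r. Any common multiple of 4 and 11 is a multiple of their lcm; here gcd(4, 11) = 1, so lcm(4, 11) = 4·11 = 44, so 44 ∣ r.

Both directions hold.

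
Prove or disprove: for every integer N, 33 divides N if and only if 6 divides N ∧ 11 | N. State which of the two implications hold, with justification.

(⇒) This fails: take N = 33. Certainly 33 ∣ 33, but 6 ∤ 33.

(⇐) Suppose 6 ∣ N and 11 ∣ N. Any common multiple of 6 and 11 is a multiple of their lcm; here gcd(6, 11) = 1, so lcm(6, 11) = 6·11 = 66, so 66 ∣ N. Since 33 ∣ 66, it follows that 33 ∣ N.

Only the converse holds.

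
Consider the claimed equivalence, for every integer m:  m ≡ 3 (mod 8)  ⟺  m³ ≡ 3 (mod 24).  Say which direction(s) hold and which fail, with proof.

Forward direction. This fails: take m = 11. Then 11 ≡ 3 (mod 8), but 11³ = 1331 ≡ 11 (mod 24), not 3.

Converse. The residues r modulo 24 with r³ ≡ 3 (mod 24) are exactly {3}, and each is ≡ 3 (mod 8).

(⇒) fails; (⇐) holds.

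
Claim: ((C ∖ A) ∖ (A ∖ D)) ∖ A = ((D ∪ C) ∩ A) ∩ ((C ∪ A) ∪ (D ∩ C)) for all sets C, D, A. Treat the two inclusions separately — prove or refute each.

Neither inclusion holds.

Forward inclusion. This inclusion fails. Take C = {1}, D = ∅, A = ∅; then 1 ∈ ((C ∖ A) ∖ (A ∖ D)) ∖ A but 1 ∉ ((D ∪ C) ∩ A) ∩ ((C ∪ A) ∪ (D ∩ C)).

Reverse inclusion. This inclusion fails. Take C = {1}, D = ∅, A = {1}; then 1 ∈ ((D ∪ C) ∩ A) ∩ ((C ∪ A) ∪ (D ∩ C)) but 1 ∉ ((C ∖ A) ∖ (A ∖ D)) ∖ A.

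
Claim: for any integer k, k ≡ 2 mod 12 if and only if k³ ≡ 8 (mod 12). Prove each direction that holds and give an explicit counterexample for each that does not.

(→) Suppose k ≡ 2 mod 12. Write k = 12j + 2. Then (12j + 2)³ = 1728j³ + 864j² + 144j + 8 = 12(144j³ + 72j² + 12j) + 8, so k³ ≡ 8 (mod 12).

(←) This fails: take k = 8. Then 8³ = 512 ≡ 8 (mod 12), yet 8 ≡ 8 (mod 12), not 2.

(⇒) holds; (⇐) fails.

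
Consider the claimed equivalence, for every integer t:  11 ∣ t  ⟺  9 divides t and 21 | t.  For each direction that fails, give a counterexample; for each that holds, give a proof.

(⇒) fails and (⇐) fails.

Forward direction. This fails: take t = 11. Certainly 11 ∣ 11, but 9 ∤ 11.

Converse. This fails: take t = 63. Both 9 ∣ 63 and 21 ∣ 63, yet 63 is not a multiple of 11 (since 63 = 5·11 + 8), so 11 ∤ 63.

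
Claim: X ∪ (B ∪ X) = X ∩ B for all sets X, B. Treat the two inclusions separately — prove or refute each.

Only the reverse inclusion holds.

Forward inclusion. This inclusion fails. Take X = {1}, B = ∅; then 1 ∈ X ∪ (B ∪ X) but 1 ∉ X ∩ B.

Reverse inclusion. Let x ∈ X ∩ B. Then x ∈ X ∩ B, from which x ∈ X ∪ (B ∪ X).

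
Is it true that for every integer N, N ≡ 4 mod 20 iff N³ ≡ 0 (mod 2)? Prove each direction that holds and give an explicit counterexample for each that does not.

Not equivalent: only (⇒) holds.

(→) Suppose N ≡ 4 (mod 20). Then N³ ≡ 4³ = 64 (mod 20), and since 2 ∣ 20, also N³ ≡ 0 (mod 2).

(←) This fails: take N = 0. Then 0³ = 0 ≡ 0 (mod 2), yet 0 ≡ 0 (mod 20), not 4.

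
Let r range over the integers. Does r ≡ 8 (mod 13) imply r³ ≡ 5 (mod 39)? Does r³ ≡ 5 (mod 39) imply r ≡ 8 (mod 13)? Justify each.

Neither direction holds.

[⇒] This fails: take r = 21. Then 21 ≡ 8 (mod 13), but 21³ = 9261 ≡ 18 (mod 39), not 5.

[⇐] This fails: take r = 11. Then 11³ = 1331 ≡ 5 (mod 39), yet 11 ≡ 11 (mod 13), not 8.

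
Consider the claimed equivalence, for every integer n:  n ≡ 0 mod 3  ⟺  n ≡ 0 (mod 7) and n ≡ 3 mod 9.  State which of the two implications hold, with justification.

(⇒) fails; (⇐) holds.

(←) If n ≡ 0 (mod 7) and n ≡ 3 (mod 9), then by the Chinese remainder theorem n ≡ 21 (mod 63). Since 21 ≡ 0 (mod 3) and 3 ∣ 63, we get n ≡ 0 (mod 3).

(→) This fails: n = 0 gives 0 ≡ 0 (mod 3) but 0 ≡ 0 (mod 9), so the conjunction on the right does not hold.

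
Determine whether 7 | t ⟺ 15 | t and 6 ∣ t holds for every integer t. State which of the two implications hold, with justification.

Neither implication holds.

Forward direction. This fails: take t = 7. Certainly 7 ∣ 7, but 15 ∤ 7.

Converse. This fails: take t = 30. Both 15 ∣ 30 and 6 ∣ 30, yet 30 is not a multiple of 7 (since 30 = 4·7 + 2), so 7 ∤ 30.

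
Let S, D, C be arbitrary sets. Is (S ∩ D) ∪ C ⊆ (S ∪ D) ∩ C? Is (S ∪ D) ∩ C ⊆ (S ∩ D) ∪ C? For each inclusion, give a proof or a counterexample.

The sets are not equal: only the reverse inclusion holds.

Forward inclusion. This inclusion fails. Take S = {1}, D = {1}, C = ∅; then 1 ∈ (S ∩ D) ∪ C but 1 ∉ (S ∪ D) ∩ C.

Reverse inclusion. Let x ∈ (S ∪ D) ∩ C. Then either x ∈ S ∩ C and x ∉ D; or x ∈ D ∩ C and x ∉ S; or x ∈ S ∩ D ∩ C. In each case x ∈ (S ∩ D) ∪ C, so (S ∪ D) ∩ C ⊆ (S ∩ D) ∪ C.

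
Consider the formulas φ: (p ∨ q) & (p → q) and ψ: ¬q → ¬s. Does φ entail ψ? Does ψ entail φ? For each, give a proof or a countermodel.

Only the forward implication holds.

(⇐) This fails. Under q = F, s = F, p = F, the left side is false but the right side is true.

(⇒) Assume the antecedent. If q is true, ¬q → ¬s reduces to true regardless of the other variables. If q is false, the antecedent cannot hold. Either way ¬q → ¬s holds.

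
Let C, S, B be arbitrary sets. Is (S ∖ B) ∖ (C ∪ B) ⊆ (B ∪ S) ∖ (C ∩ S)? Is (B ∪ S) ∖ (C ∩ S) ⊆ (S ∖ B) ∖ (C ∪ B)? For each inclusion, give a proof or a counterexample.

Forward inclusion. Let x ∈ (S ∖ B) ∖ (C ∪ B). Then x ∈ S and x ∉ C, B, from which x ∈ (B ∪ S) ∖ (C ∩ S).

Reverse inclusion. This inclusion fails. Take C = ∅, S = ∅, B = {1}; then 1 ∈ (B ∪ S) ∖ (C ∩ S) but 1 ∉ (S ∖ B) ∖ (C ∪ B).

The sets are not equal: only the forward inclusion holds.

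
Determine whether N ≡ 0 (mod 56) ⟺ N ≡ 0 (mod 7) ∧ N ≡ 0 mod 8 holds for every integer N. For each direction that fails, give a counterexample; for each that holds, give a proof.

The biconditional holds.

Forward direction. Suppose N ≡ 0 (mod 56); write N = 56j + 0. Since 7 ∣ 56, reducing mod 7 gives N ≡ 0 (mod 7); since 8 ∣ 56, reducing mod 8 gives N ≡ 0 (mod 8).

Converse. If N ≡ 0 (mod 7) and N ≡ 0 (mod 8), then by the Chinese remainder theorem N ≡ 0 (mod 56). This is exactly N ≡ 0 (mod 56).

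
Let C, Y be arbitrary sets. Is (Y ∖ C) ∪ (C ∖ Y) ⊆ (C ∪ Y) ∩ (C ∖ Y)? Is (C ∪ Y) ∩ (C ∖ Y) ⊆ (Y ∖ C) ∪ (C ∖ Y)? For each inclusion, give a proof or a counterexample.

(⊆) This inclusion fails. Take C = ∅, Y = {1}; then 1 ∈ (Y ∖ C) ∪ (C ∖ Y) but 1 ∉ (C ∪ Y) ∩ (C ∖ Y).

(⊇) Let x ∈ (C ∪ Y) ∩ (C ∖ Y). Then x ∈ C and x ∉ Y, from which x ∈ (Y ∖ C) ∪ (C ∖ Y).

The sets are not equal: only the reverse inclusion holds.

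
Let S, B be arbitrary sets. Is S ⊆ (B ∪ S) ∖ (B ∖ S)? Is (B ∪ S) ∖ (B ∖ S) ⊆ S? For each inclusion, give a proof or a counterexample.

The two sets are equal.

Forward inclusion. Let x ∈ S. Then either x ∈ S and x ∉ B; or x ∈ S ∩ B. In each case x ∈ (B ∪ S) ∖ (B ∖ S), so S ⊆ (B ∪ S) ∖ (B ∖ S).

Reverse inclusion. Let x ∈ (B ∪ S) ∖ (B ∖ S). Then either x ∈ S and x ∉ B; or x ∈ S ∩ B. In each case x ∈ S, so (B ∪ S) ∖ (B ∖ S) ⊆ S.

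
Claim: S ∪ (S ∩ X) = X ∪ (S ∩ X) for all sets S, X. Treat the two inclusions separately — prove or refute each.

Neither inclusion holds.

Forward inclusion. This inclusion fails. Take S = {1}, X = ∅; then 1 ∈ S ∪ (S ∩ X) but 1 ∉ X ∪ (S ∩ X).

Reverse inclusion. This inclusion fails. Take S = ∅, X = {1}; then 1 ∈ X ∪ (S ∩ X) but 1 ∉ S ∪ (S ∩ X).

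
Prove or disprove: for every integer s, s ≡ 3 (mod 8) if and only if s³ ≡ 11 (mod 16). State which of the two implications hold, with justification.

[⇒] This fails: take s = 11. Then 11 ≡ 3 (mod 8), but 11³ = 1331 ≡ 3 (mod 16), not 11.

[⇐] Conversely, the residues r modulo 16 with r³ ≡ 11 (mod 16) are exactly {3}, and each is ≡ 3 (mod 8).

Only the reverse direction holds.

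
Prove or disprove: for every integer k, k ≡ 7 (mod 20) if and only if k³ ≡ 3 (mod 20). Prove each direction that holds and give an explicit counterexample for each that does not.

Equivalent; both directions hold.

(→) Suppose k ≡ 7 (mod 20). Write k = 20j + 7. Then (20j + 7)³ = 8000j³ + 8400j² + 2940j + 343 = 20(400j³ + 420j² + 147j + 17) + 3, so k³ ≡ 3 (mod 20).

(←) Conversely, suppose k³ ≡ 3 (mod 20). The only residue r in {0, …, 19} with r³ ≡ 3 (mod 20) is r = 7, so k ≡ 7 (mod 20).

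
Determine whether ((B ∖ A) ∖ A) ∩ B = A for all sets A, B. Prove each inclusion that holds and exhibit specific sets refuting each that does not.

(⟹) This inclusion fails. Take A = ∅, B = {1}; then 1 ∈ ((B ∖ A) ∖ A) ∩ B but 1 ∉ A.

(⟸) This inclusion fails. Take A = {1}, B = ∅; then 1 ∈ A but 1 ∉ ((B ∖ A) ∖ A) ∩ B.

(⊆) fails and (⊇) fails.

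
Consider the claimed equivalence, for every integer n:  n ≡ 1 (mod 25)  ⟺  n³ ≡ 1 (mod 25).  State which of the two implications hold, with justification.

Equivalent; both directions hold.

[⇒] Suppose n ≡ 1 (mod 25). Write n = 25j + 1. Then (25j + 1)³ = 15625j³ + 1875j² + 75j + 1 = 25(625j³ + 75j² + 3j) + 1, so n³ ≡ 1 (mod 25).

[⇐] Conversely, suppose n³ ≡ 1 (mod 25). The only residue r in {0, …, 24} with r³ ≡ 1 (mod 25) is r = 1, so n ≡ 1 (mod 25).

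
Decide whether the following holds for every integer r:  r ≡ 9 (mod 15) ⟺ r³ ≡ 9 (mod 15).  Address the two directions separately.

(⟹) Suppose r ≡ 9 (mod 15). Write r = 15j + 9. Then (15j + 9)³ = 3375j³ + 6075j² + 3645j + 729 = 15(225j³ + 405j² + 243j + 48) + 9, so r³ ≡ 9 (mod 15).

(⟸) Conversely, suppose r³ ≡ 9 (mod 15). The only residue r in {0, …, 14} with r³ ≡ 9 (mod 15) is r = 9, so r ≡ 9 (mod 15).

The biconditional holds.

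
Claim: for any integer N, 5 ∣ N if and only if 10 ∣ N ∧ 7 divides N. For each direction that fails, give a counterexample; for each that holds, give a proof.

Only the converse holds.

(⟹) This fails: take N = 5. Certainly 5 ∣ 5, but 10 ∤ 5.

(⟸) Suppose 10 ∣ N and 7 ∣ N. Any common multiple of 10 and 7 is a multiple of their lcm; here gcd(10, 7) = 1, so lcm(10, 7) = 10·7 = 70, so 70 ∣ N. Since 5 ∣ 70, it follows that 5 ∣ N.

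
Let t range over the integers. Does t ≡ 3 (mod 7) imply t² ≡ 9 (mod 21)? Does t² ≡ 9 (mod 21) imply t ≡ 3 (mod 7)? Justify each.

Neither implication holds.

Forward direction. This fails: take t = 10. Then 10 ≡ 3 (mod 7), but 10² = 100 ≡ 16 (mod 21), not 9.

Converse. This fails: take t = 18. Then 18² = 324 ≡ 9 (mod 21), yet 18 ≡ 4 (mod 7), not 3.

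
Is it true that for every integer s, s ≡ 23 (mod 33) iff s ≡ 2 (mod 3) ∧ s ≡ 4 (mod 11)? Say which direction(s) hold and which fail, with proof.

(⟹) This fails: s = 23 gives 23 ≡ 23 (mod 33) but 23 ≡ 1 (mod 11), so the conjunction on the right does not hold.

(⟸) This fails: s = 26 satisfies both congruences on the right (26 ≡ 2 mod 3 and 26 ≡ 4 mod 11) yet 26 ≡ 26 (mod 33), not 23.

Neither direction holds.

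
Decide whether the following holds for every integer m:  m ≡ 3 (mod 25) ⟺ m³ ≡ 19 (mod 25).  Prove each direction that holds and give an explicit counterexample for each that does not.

(⟹) This fails: take m = 3. Then 3 ≡ 3 (mod 25), but 3³ = 27 ≡ 2 (mod 25), not 19.

(⟸) This fails: take m = 14. Then 14³ = 2744 ≡ 19 (mod 25), yet 14 ≡ 14 (mod 25), not 3.

(⇒) fails and (⇐) fails.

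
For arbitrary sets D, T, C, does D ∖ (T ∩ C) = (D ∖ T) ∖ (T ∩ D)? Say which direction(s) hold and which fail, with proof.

Only the reverse inclusion holds.

(⊆) This inclusion fails. Take D = {1}, T = {1}, C = ∅; then 1 ∈ D ∖ (T ∩ C) but 1 ∉ (D ∖ T) ∖ (T ∩ D).

(⊇) Let x ∈ (D ∖ T) ∖ (T ∩ D). Then either x ∈ D and x ∉ T, C; or x ∈ D ∩ C and x ∉ T. In each case x ∈ D ∖ (T ∩ C), so (D ∖ T) ∖ (T ∩ D) ⊆ D ∖ (T ∩ C).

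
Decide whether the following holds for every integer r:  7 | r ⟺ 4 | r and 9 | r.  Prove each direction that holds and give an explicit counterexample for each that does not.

Neither implication holds.

(⇒) This fails: take r = 7. Certainly 7 ∣ 7, but 4 ∤ 7.

(⇐) This fails: take r = 36. Both 4 ∣ 36 and 9 ∣ 36, yet 36 is not a multiple of 7 (since 36 = 5·7 + 1), so 7 ∤ 36.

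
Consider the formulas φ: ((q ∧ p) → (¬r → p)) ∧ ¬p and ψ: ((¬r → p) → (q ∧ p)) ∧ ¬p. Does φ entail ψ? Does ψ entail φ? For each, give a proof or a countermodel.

Forward direction. This fails. Under p = F, q = F, r = T, the left side is true but the right side is false.

Converse. Assume the antecedent. If p is true, the antecedent cannot hold. If p is false, ((q ∧ p) → (¬r → p)) ∧ ¬p reduces to true regardless of the other variables. Either way ((q ∧ p) → (¬r → p)) ∧ ¬p holds.

Only the converse holds.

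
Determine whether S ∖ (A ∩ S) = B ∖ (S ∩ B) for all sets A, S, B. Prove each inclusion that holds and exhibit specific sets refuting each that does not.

(⟹) This inclusion fails. Take A = ∅, S = {1}, B = ∅; then 1 ∈ S ∖ (A ∩ S) but 1 ∉ B ∖ (S ∩ B).

(⟸) This inclusion fails. Take A = ∅, S = ∅, B = {1}; then 1 ∈ B ∖ (S ∩ B) but 1 ∉ S ∖ (A ∩ S).

Both inclusions fail.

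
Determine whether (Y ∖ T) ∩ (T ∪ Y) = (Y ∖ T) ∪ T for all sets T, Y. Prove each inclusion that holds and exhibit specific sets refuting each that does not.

(⊆) Let x ∈ (Y ∖ T) ∩ (T ∪ Y). Then x ∈ Y and x ∉ T, from which x ∈ (Y ∖ T) ∪ T.

(⊇) This inclusion fails. Take T = {1}, Y = ∅; then 1 ∈ (Y ∖ T) ∪ T but 1 ∉ (Y ∖ T) ∩ (T ∪ Y).

(⊆) holds; (⊇) fails.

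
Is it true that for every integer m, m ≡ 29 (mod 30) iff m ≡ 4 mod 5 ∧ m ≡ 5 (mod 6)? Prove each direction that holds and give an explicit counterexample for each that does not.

Both implications hold.

(⇒) Suppose m ≡ 29 (mod 30); write m = 30j + 29. Since 5 ∣ 30, reducing mod 5 gives m ≡ 29 ≡ 4 (mod 5); since 6 ∣ 30, reducing mod 6 gives m ≡ 29 ≡ 5 (mod 6).

(⇐) Conversely, if m ≡ 4 (mod 5) and m ≡ 5 (mod 6), then by the Chinese remainder theorem m ≡ 29 (mod 30). This is exactly m ≡ 29 (mod 30).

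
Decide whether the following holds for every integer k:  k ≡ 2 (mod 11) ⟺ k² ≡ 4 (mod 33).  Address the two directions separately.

Both directions fail.

(⇒) This fails: take k = 24. Then 24 ≡ 2 (mod 11), but 24² = 576 ≡ 15 (mod 33), not 4.

(⇐) This fails: take k = 20. Then 20² = 400 ≡ 4 (mod 33), yet 20 ≡ 9 (mod 11), not 2.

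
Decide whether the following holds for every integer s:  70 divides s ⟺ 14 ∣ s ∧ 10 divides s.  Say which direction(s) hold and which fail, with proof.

Both directions hold; the statement is true.

(⟹) If 70 ∣ s, write s = 70q. Since 70 = 5·14, s = 14·(5q), so 14 ∣ s; and since 70 = 7·10, s = 10·(7q), so 10 ∣ s.

(⟸) Suppose 14 ∣ s and 10 ∣ s. Any common multiple of 14 and 10 is a multiple of their lcm; here lcm(14, 10) = 14·10/gcd(14, 10) = 140/2 = 70, so 70 ∣ s.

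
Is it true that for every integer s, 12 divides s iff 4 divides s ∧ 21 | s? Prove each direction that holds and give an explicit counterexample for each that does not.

(⇒) This fails: take s = 12. Certainly 12 ∣ 12, but 21 ∤ 12.

(⇐) Suppose 4 ∣ s and 21 ∣ s. Any common multiple of 4 and 21 is a multiple of their lcm; here gcd(4, 21) = 1, so lcm(4, 21) = 4·21 = 84, so 84 ∣ s. Since 12 ∣ 84, it follows that 12 ∣ s.

Not equivalent: only (⇐) holds.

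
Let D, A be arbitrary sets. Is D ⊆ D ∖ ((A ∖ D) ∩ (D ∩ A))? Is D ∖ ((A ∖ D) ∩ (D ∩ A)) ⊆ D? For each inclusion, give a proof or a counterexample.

(⟹) Let x ∈ D. Then either x ∈ D and x ∉ A; or x ∈ D ∩ A. In each case x ∈ D ∖ ((A ∖ D) ∩ (D ∩ A)), so D ⊆ D ∖ ((A ∖ D) ∩ (D ∩ A)).

(⟸) Let x ∈ D ∖ ((A ∖ D) ∩ (D ∩ A)). Then either x ∈ D and x ∉ A; or x ∈ D ∩ A. In each case x ∈ D, so D ∖ ((A ∖ D) ∩ (D ∩ A)) ⊆ D.

The two sets are equal.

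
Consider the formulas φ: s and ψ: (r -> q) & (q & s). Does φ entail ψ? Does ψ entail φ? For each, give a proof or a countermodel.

Not equivalent: only (⇐) holds.

(⇒) This fails. Under s = T, r = F, q = F, the left side is true but the right side is false.

(⇐) Assume the antecedent. If s is true, s reduces to true regardless of the other variables. If s is false, the antecedent cannot hold. Either way s holds.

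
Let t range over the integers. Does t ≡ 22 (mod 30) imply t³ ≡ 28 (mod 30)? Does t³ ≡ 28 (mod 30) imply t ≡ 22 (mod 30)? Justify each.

The biconditional holds.

Forward direction. Suppose t ≡ 22 (mod 30). Write t = 30j + 22. Then (30j + 22)³ = 27000j³ + 59400j² + 43560j + 10648 = 30(900j³ + 1980j² + 1452j + 354) + 28, so t³ ≡ 28 (mod 30).

Converse. Suppose t³ ≡ 28 (mod 30). The only residue r in {0, …, 29} with r³ ≡ 28 (mod 30) is r = 22, so t ≡ 22 (mod 30).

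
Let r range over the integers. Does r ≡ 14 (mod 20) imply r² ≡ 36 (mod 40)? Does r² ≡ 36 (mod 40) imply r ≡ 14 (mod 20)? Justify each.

(⟹) Suppose r ≡ 14 (mod 20). Working modulo 40, r ∈ {14, 34}; for each such r, r² ≡ 36 (mod 40).

(⟸) This fails: take r = 6. Then 6² = 36 ≡ 36 (mod 40), yet 6 ≡ 6 (mod 20), not 14.

Only the forward direction holds.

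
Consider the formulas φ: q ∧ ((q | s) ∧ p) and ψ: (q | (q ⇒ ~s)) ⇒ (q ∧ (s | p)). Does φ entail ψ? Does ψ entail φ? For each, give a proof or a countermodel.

(⟸) This fails. Under p = F, q = T, s = T, the left side is false but the right side is true.

(⟹) Assume the antecedent. If p is true, the antecedent forces (p = T, q = T, s = F) or (p = T, q = T, s = T), and (q | (q ⇒ ~s)) ⇒ (q ∧ (s | p)) holds there. If p is false, the antecedent cannot hold. Either way (q | (q ⇒ ~s)) ⇒ (q ∧ (s | p)) holds.

The forward direction holds; the converse fails.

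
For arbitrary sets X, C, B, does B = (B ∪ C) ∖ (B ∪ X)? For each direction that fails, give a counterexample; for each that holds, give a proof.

(⊆) fails and (⊇) fails.

Forward inclusion. This inclusion fails. Take X = ∅, C = ∅, B = {1}; then 1 ∈ B but 1 ∉ (B ∪ C) ∖ (B ∪ X).

Reverse inclusion. This inclusion fails. Take X = ∅, C = {1}, B = ∅; then 1 ∈ (B ∪ C) ∖ (B ∪ X) but 1 ∉ B.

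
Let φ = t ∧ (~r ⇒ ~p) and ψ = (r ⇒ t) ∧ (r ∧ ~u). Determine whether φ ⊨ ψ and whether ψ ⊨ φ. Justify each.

Only the reverse direction holds.

Forward direction. This fails. Under r = F, p = F, u = F, t = T, the left side is true but the right side is false.

Converse. Assume the antecedent. If r is true, the antecedent forces (r = T, p = F, u = F, t = T) or (r = T, p = T, u = F, t = T), and t ∧ (~r ⇒ ~p) holds there. If r is false, the antecedent cannot hold. Either way t ∧ (~r ⇒ ~p) holds.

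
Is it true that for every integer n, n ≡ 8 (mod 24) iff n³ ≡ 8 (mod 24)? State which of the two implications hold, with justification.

Forward direction. Suppose n ≡ 8 (mod 24). Write n = 24j + 8. Then (24j + 8)³ = 13824j³ + 13824j² + 4608j + 512 = 24(576j³ + 576j² + 192j + 21) + 8, so n³ ≡ 8 (mod 24).

Converse. This fails: take n = 2. Then 2³ = 8 ≡ 8 (mod 24), yet 2 ≡ 2 (mod 24), not 8.

Not equivalent: only (⇒) holds.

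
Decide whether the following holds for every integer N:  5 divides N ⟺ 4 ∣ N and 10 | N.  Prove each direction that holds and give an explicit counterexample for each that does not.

Forward direction. This fails: take N = 5. Certainly 5 ∣ 5, but 4 ∤ 5.

Converse. Suppose 4 ∣ N and 10 ∣ N. Any common multiple of 4 and 10 is a multiple of their lcm; here lcm(4, 10) = 4·10/gcd(4, 10) = 40/2 = 20, so 20 ∣ N. Since 5 ∣ 20, it follows that 5 ∣ N.

(⇒) fails; (⇐) holds.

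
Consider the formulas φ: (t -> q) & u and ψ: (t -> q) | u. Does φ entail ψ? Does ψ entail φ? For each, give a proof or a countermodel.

Forward direction. Assume the antecedent. If t is true, the antecedent forces (t = T, q = T, u = T), and (t -> q) | u holds there. If t is false, (t -> q) | u reduces to true regardless of the other variables. Either way (t -> q) | u holds.

Converse. This fails. Under t = F, q = F, u = F, the left side is false but the right side is true.

Only the forward direction holds.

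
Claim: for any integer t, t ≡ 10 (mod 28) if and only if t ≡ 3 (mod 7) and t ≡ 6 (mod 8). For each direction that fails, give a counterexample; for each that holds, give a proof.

(⇒) fails; (⇐) holds.

[⇐] If t ≡ 3 (mod 7) and t ≡ 6 (mod 8), then by the Chinese remainder theorem t ≡ 38 (mod 56). Since 38 ≡ 10 (mod 28) and 28 ∣ 56, we get t ≡ 10 (mod 28).

[⇒] This fails: t = 10 gives 10 ≡ 10 (mod 28) but 10 ≡ 2 (mod 8), so the conjunction on the right does not hold.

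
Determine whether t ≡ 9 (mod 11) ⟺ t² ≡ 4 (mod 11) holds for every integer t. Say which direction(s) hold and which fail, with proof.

(⟸) This fails: take t = 2. Then 2² = 4 ≡ 4 (mod 11), yet 2 ≡ 2 (mod 11), not 9.

(⟹) Suppose t ≡ 9 (mod 11). Write t = 11j + 9. Then (11j + 9)² = 121j² + 198j + 81 = 11(11j² + 18j + 7) + 4, so t² ≡ 4 (mod 11).

Only the forward direction holds.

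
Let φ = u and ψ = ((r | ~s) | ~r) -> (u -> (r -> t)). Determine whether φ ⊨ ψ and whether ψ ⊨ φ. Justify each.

Forward direction. This fails. Under t = F, u = T, s = F, r = T, the left side is true but the right side is false.

Converse. This fails. Under t = F, u = F, s = F, r = F, the left side is false but the right side is true.

Neither direction holds.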